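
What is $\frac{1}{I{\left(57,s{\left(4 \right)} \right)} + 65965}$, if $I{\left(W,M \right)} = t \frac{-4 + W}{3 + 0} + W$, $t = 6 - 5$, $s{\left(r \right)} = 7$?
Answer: $\frac{3}{198119} \approx 1.5142 \cdot 10^{-5}$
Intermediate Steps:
$t = 1$ ($t = 6 - 5 = 1$)
$I{\left(W,M \right)} = - \frac{4}{3} + \frac{4 W}{3}$ ($I{\left(W,M \right)} = 1 \frac{-4 + W}{3 + 0} + W = 1 \frac{-4 + W}{3} + W = 1 \left(-4 + W\right) \frac{1}{3} + W = 1 \left(- \frac{4}{3} + \frac{W}{3}\right) + W = \left(- \frac{4}{3} + \frac{W}{3}\right) + W = - \frac{4}{3} + \frac{4 W}{3}$)
$\frac{1}{I{\left(57,s{\left(4 \right)} \right)} + 65965} = \frac{1}{\left(- \frac{4}{3} + \frac{4}{3} \cdot 57\right) + 65965} = \frac{1}{\left(- \frac{4}{3} + 76\right) + 65965} = \frac{1}{\frac{224}{3} + 65965} = \frac{1}{\frac{198119}{3}} = \frac{3}{198119}$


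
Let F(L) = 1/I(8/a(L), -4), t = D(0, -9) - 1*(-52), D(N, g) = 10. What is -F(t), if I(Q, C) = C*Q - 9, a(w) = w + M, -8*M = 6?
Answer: 245/2333 ≈ 0.10502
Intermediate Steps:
M = -¾ (M = -⅛*6 = -¾ ≈ -0.75000)
a(w) = -¾ + w (a(w) = w - ¾ = -¾ + w)
t = 62 (t = 10 - 1*(-52) = 10 + 52 = 62)
I(Q, C) = -9 + C*Q
F(L) = 1/(-9 - 32/(-¾ + L))
-F(t) = -(3 - 4*62)/(101 + 36*62) = -(3 - 248)/(101 + 2232) = -(-245)/2333 = -1*(-245/2333) = 245/2333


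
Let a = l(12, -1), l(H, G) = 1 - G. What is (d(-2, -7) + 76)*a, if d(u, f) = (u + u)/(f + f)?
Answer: 1068/7 ≈ 152.57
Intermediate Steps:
a = 2 (a = 1 - 1*(-1) = 1 + 1 = 2)
d(u, f) = u/f (d(u, f) = (2*u)/((2*f)) = (2*u)*(1/(2*f)) = u/f)
(d(-2, -7) + 76)*a = (-2/(-7) + 76)*2 = (-2*(-1/7) + 76)*2 = (2/7 + 76)*2 = (534/7)*2 = 1068/7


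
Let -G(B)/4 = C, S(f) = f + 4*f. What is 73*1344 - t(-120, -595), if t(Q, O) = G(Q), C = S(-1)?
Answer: 98092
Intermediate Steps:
S(f) = 5*f
C = -5 (C = 5*(-1) = -5)
G(B) = 20 (G(B) = -4*(-5) = 20)
t(Q, O) = 20
73*1344 - t(-120, -595) = 73*1344 - 1*20 = 98112 - 20 = 98092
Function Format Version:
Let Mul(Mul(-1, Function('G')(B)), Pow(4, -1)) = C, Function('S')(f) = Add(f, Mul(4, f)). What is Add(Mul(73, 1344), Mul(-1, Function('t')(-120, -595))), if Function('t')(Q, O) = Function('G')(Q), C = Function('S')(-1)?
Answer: 98092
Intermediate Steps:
Function('S')(f) = Mul(5, f)
C = -5 (C = Mul(5, -1) = -5)
Function('G')(B) = 20 (Function('G')(B) = Mul(-4, -5) = 20)
Function('t')(Q, O) = 20
Add(Mul(73, 1344), Mul(-1, Function('t')(-120, -595))) = Add(Mul(73, 1344), Mul(-1, 20)) = Add(98112, -20) = 98092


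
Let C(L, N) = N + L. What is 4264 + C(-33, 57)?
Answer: 4288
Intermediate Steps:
C(L, N) = L + N
4264 + C(-33, 57) = 4264 + (-33 + 57) = 4264 + 24 = 4288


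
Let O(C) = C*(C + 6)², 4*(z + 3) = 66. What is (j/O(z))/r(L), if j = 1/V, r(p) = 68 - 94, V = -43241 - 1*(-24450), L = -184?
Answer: 4/10031969961 ≈ 3.9873e-10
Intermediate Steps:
z = 27/2 (z = -3 + (¼)*66 = -3 + 33/2 = 27/2 ≈ 13.500)
O(C) = C*(6 + C)²
V = -18791 (V = -43241 + 24450 = -18791)
r(p) = -26
j = -1/18791 (j = 1/(-18791) = -1/18791 ≈ -5.3217e-5)
(j/O(z))/r(L) = -2/(27*(6 + 27/2)²)/18791/(-26) = -1/(18791*(27*(39/2)²/2))*(-1/26) = -1/(18791*((27/2)*(1521/4)))*(-1/26) = -1/(18791*41067/8)*(-1/26) = -1/18791*8/41067*(-1/26) = -8/771689997*(-1/26) = 4/10031969961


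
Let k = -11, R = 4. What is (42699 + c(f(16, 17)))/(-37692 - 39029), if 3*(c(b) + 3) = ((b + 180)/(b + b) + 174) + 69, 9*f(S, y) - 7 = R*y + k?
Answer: -241589/433248 ≈ -0.55762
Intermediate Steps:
f(S, y) = -4/9 + 4*y/9 (f(S, y) = 7/9 + (4*y - 11)/9 = 7/9 + (-11 + 4*y)/9 = 7/9 + (-11/9 + 4*y/9) = -4/9 + 4*y/9)
c(b) = 78 + (180 + b)/(6*b) (c(b) = -3 + (((b + 180)/(b + b) + 174) + 69)/3 = -3 + (((180 + b)/((2*b)) + 174) + 69)/3 = -3 + (((180 + b)*(1/(2*b)) + 174) + 69)/3 = -3 + (((180 + b)/(2*b) + 174) + 69)/3 = -3 + ((174 + (180 + b)/(2*b)) + 69)/3 = -3 + (243 + (180 + b)/(2*b))/3 = -3 + (81 + (180 + b)/(6*b)) = 78 + (180 + b)/(6*b))
(42699 + c(f(16, 17)))/(-37692 - 39029) = (42699 + (469/6 + 30/(-4/9 + (4/9)*17)))/(-37692 - 39029) = (42699 + (469/6 + 30/(-4/9 + 68/9)))/(-76721) = (42699 + (469/6 + 30/(64/9)))*(-1/76721) = (42699 + (469/6 + 30*(9/64)))*(-1/76721) = (42699 + (469/6 + 135/32))*(-1/76721) = (42699 + 7909/96)*(-1/76721) = (4107013/96)*(-1/76721) = -241589/433248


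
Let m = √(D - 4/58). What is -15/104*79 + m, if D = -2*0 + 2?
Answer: -1185/104 + 2*√406/29 ≈ -10.005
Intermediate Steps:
D = 2 (D = 0 + 2 = 2)
m = 2*√406/29 (m = √(2 - 4/58) = √(2 - 4*1/58) = √(2 - 2/29) = √(56/29) = 2*√406/29 ≈ 1.3896)
-15/104*79 + m = -15/104*79 + 2*√406/29 = -1185/104 + 2*√406/29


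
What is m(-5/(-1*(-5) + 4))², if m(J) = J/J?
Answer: 1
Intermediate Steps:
m(J) = 1
m(-5/(-1*(-5) + 4))² = 1² = 1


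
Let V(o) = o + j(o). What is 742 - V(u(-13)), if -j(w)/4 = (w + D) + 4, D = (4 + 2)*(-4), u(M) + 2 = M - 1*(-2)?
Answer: 623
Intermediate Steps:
u(M) = M (u(M) = -2 + (M - 1*(-2)) = -2 + (M + 2) = -2 + (2 + M) = M)
D = -24 (D = 6*(-4) = -24)
j(w) = 80 - 4*w (j(w) = -4*((w - 24) + 4) = -4*((-24 + w) + 4) = -4*(-20 + w) = 80 - 4*w)
V(o) = 80 - 3*o (V(o) = o + (80 - 4*o) = 80 - 3*o)
742 - V(u(-13)) = 742 - (80 - 3*(-13)) = 742 - (80 + 39) = 742 - 1*119 = 742 - 119 = 623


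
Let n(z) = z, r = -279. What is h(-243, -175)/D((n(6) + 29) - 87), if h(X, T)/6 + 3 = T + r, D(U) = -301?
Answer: 2742/301 ≈ 9.1096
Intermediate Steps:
h(X, T) = -1692 + 6*T (h(X, T) = -18 + 6*(T - 279) = -18 + 6*(-279 + T) = -18 + (-1674 + 6*T) = -1692 + 6*T)
h(-243, -175)/D((n(6) + 29) - 87) = (-1692 + 6*(-175))/(-301) = (-1692 - 1050)*(-1/301) = -2742*(-1/301) = 2742/301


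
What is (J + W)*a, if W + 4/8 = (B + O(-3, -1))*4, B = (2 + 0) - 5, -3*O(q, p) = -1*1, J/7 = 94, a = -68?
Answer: -131954/3 ≈ -43985.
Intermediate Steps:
J = 658 (J = 7*94 = 658)
O(q, p) = 1/3 (O(q, p) = -(-1)/3 = -1/3*(-1) = 1/3)
B = -3 (B = 2 - 5 = -3)
W = -67/6 (W = -1/2 + (-3 + 1/3)*4 = -1/2 - 8/3*4 = -1/2 - 32/3 = -67/6 ≈ -11.167)
(J + W)*a = (658 - 67/6)*(-68) = (3881/6)*(-68) = -131954/3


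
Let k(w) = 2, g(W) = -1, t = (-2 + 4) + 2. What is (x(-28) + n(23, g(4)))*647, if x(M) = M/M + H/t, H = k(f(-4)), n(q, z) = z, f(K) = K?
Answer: 647/2 ≈ 323.50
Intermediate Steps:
t = 4 (t = 2 + 2 = 4)
H = 2
x(M) = 3/2 (x(M) = M/M + 2/4 = 1 + 2*(¼) = 1 + ½ = 3/2)
(x(-28) + n(23, g(4)))*647 = (3/2 - 1)*647 = (½)*647 = 647/2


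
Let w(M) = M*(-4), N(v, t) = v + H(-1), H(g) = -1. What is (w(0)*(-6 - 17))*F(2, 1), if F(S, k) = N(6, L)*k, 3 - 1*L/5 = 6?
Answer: 0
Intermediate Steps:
L = -15 (L = 15 - 5*6 = 15 - 30 = -15)
N(v, t) = -1 + v (N(v, t) = v - 1 = -1 + v)
w(M) = -4*M
F(S, k) = 5*k (F(S, k) = (-1 + 6)*k = 5*k)
(w(0)*(-6 - 17))*F(2, 1) = ((-4*0)*(-6 - 17))*(5*1) = (0*(-23))*5 = 0*5 = 0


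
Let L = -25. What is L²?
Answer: 625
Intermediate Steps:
L² = (-25)² = 625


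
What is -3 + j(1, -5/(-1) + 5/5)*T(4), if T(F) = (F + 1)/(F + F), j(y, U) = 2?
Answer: -7/4 ≈ -1.7500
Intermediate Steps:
T(F) = (1 + F)/(2*F) (T(F) = (1 + F)/((2*F)) = (1 + F)*(1/(2*F)) = (1 + F)/(2*F))
-3 + j(1, -5/(-1) + 5/5)*T(4) = -3 + 2*((½)*(1 + 4)/4) = -3 + 2*((½)*(¼)*5) = -3 + 2*(5/8) = -3 + 5/4 = -7/4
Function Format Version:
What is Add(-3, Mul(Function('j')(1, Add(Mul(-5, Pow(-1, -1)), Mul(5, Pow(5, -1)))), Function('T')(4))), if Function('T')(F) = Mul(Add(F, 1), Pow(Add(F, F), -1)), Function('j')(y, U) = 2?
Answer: Rational(-7, 4) ≈ -1.7500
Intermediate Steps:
Function('T')(F) = Mul(Rational(1, 2), Pow(F, -1), Add(1, F)) (Function('T')(F) = Mul(Add(1, F), Pow(Mul(2, F), -1)) = Mul(Add(1, F), Mul(Rational(1, 2), Pow(F, -1))) = Mul(Rational(1, 2), Pow(F, -1), Add(1, F)))
Add(-3, Mul(Function('j')(1, Add(Mul(-5, Pow(-1, -1)), Mul(5, Pow(5, -1)))), Function('T')(4))) = Add(-3, Mul(2, Mul(Rational(1, 2), Pow(4, -1), Add(1, 4)))) = Add(-3, Mul(2, Mul(Rational(1, 2), Rational(1, 4), 5))) = Add(-3, Mul(2, Rational(5, 8))) = Add(-3, Rational(5, 4)) = Rational(-7, 4)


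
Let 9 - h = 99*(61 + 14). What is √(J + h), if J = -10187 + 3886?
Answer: I*√13717 ≈ 117.12*I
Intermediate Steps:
h = -7416 (h = 9 - 99*(61 + 14) = 9 - 99*75 = 9 - 1*7425 = 9 - 7425 = -7416)
J = -6301
√(J + h) = √(-6301 - 7416) = √(-13717) = I*√13717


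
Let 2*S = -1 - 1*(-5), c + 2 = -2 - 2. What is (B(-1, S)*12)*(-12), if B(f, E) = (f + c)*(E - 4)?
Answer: -2016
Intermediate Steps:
c = -6 (c = -2 + (-2 - 2) = -2 - 4 = -6)
S = 2 (S = (-1 - 1*(-5))/2 = (-1 + 5)/2 = (½)*4 = 2)
B(f, E) = (-6 + f)*(-4 + E) (B(f, E) = (f - 6)*(E - 4) = (-6 + f)*(-4 + E))
(B(-1, S)*12)*(-12) = ((24 - 6*2 - 4*(-1) + 2*(-1))*12)*(-12) = ((24 - 12 + 4 - 2)*12)*(-12) = (14*12)*(-12) = 168*(-12) = -2016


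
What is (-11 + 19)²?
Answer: 64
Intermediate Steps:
(-11 + 19)² = 8² = 64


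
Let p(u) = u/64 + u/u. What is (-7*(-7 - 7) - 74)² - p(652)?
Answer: 9037/16 ≈ 564.81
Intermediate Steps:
p(u) = 1 + u/64 (p(u) = u*(1/64) + 1 = u/64 + 1 = 1 + u/64)
(-7*(-7 - 7) - 74)² - p(652) = (-7*(-7 - 7) - 74)² - (1 + (1/64)*652) = (-7*(-14) - 74)² - (1 + 163/16) = (98 - 74)² - 1*179/16 = 24² - 179/16 = 576 - 179/16 = 9037/16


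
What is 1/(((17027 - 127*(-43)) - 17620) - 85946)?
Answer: -1/81078 ≈ -1.2334e-5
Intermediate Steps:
1/(((17027 - 127*(-43)) - 17620) - 85946) = 1/(((17027 + 5461) - 17620) - 85946) = 1/((22488 - 17620) - 85946) = 1/(4868 - 85946) = 1/(-81078) = -1/81078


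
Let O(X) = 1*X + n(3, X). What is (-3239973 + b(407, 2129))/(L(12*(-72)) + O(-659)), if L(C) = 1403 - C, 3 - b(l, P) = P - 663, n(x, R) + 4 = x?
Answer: -3241436/1607 ≈ -2017.1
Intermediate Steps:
n(x, R) = -4 + x
b(l, P) = 666 - P (b(l, P) = 3 - (P - 663) = 3 - (-663 + P) = 3 + (663 - P) = 666 - P)
O(X) = -1 + X (O(X) = 1*X + (-4 + 3) = X - 1 = -1 + X)
(-3239973 + b(407, 2129))/(L(12*(-72)) + O(-659)) = (-3239973 + (666 - 1*2129))/((1403 - 12*(-72)) + (-1 - 659)) = (-3239973 + (666 - 2129))/((1403 - 1*(-864)) - 660) = (-3239973 - 1463)/((1403 + 864) - 660) = -3241436/(2267 - 660) = -3241436/1607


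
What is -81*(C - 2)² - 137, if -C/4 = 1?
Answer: -3053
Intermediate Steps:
C = -4 (C = -4*1 = -4)
-81*(C - 2)² - 137 = -81*(-4 - 2)² - 137 = -81*(-6)² - 137 = -81*36 - 137 = -2916 - 137 = -3053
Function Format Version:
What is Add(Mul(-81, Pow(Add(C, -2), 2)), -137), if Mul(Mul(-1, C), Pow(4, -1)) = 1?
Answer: -3053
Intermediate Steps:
C = -4 (C = Mul(-4, 1) = -4)
Add(Mul(-81, Pow(Add(C, -2), 2)), -137) = Add(Mul(-81, Pow(Add(-4, -2), 2)), -137) = Add(Mul(-81, Pow(-6, 2)), -137) = Add(Mul(-81, 36), -137) = Add(-2916, -137) = -3053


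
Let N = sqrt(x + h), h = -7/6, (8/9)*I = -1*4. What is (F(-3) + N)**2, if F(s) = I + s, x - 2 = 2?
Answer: (45 - sqrt(102))**2/36 ≈ 33.835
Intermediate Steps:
I = -9/2 (I = 9*(-1*4)/8 = (9/8)*(-4) = -9/2 ≈ -4.5000)
x = 4 (x = 2 + 2 = 4)
h = -7/6 (h = -7*1/6 = -7/6 ≈ -1.1667)
F(s) = -9/2 + s
N = sqrt(102)/6 (N = sqrt(4 - 7/6) = sqrt(17/6) = sqrt(102)/6 ≈ 1.6833)
(F(-3) + N)**2 = ((-9/2 - 3) + sqrt(102)/6)**2 = (-15/2 + sqrt(102)/6)**2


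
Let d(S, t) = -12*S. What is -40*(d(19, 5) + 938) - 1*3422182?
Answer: -3450582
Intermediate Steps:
-40*(d(19, 5) + 938) - 1*3422182 = -40*(-12*19 + 938) - 1*3422182 = -40*(-228 + 938) - 3422182 = -40*710 - 3422182 = -28400 - 3422182 = -3450582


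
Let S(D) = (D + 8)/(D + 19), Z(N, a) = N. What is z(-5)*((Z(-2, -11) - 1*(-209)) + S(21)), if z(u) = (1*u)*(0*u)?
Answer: 0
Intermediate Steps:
S(D) = (8 + D)/(19 + D)
z(u) = 0 (z(u) = u*0 = 0)
z(-5)*((Z(-2, -11) - 1*(-209)) + S(21)) = 0*((-2 - 1*(-209)) + (8 + 21)/(19 + 21)) = 0*((-2 + 209) + 29/40) = 0*(207 + (1/40)*29) = 0*(207 + 29/40) = 0*(8309/40) = 0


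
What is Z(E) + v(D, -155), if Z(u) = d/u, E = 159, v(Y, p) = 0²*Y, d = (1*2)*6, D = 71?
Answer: 4/53 ≈ 0.075472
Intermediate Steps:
d = 12 (d = 2*6 = 12)
v(Y, p) = 0 (v(Y, p) = 0*Y = 0)
Z(u) = 12/u
Z(E) + v(D, -155) = 12/159 + 0 = 12*(1/159) + 0 = 4/53 + 0 = 4/53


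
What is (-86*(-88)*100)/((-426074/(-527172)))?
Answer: 18134716800/19367 ≈ 9.3637e+5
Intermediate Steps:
(-86*(-88)*100)/((-426074/(-527172))) = (7568*100)/((-426074*(-1/527172))) = 756800/(213037/263586) = 756800*(263586/213037) = 18134716800/19367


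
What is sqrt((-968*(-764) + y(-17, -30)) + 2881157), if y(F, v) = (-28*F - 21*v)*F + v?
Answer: sqrt(3601877) ≈ 1897.9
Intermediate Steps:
y(F, v) = v + F*(-28*F - 21*v) (y(F, v) = F*(-28*F - 21*v) + v = v + F*(-28*F - 21*v))
sqrt((-968*(-764) + y(-17, -30)) + 2881157) = sqrt((-968*(-764) + (-30 - 28*(-17)**2 - 21*(-17)*(-30))) + 2881157) = sqrt((739552 + (-30 - 28*289 - 10710)) + 2881157) = sqrt((739552 + (-30 - 8092 - 10710)) + 2881157) = sqrt((739552 - 18832) + 2881157) = sqrt(720720 + 2881157) = sqrt(3601877)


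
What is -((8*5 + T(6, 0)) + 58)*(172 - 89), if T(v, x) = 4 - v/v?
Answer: -8383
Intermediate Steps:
T(v, x) = 3 (T(v, x) = 4 - 1*1 = 4 - 1 = 3)
-((8*5 + T(6, 0)) + 58)*(172 - 89) = -((8*5 + 3) + 58)*(172 - 89) = -((40 + 3) + 58)*83 = -(43 + 58)*83 = -101*83 = -1*8383 = -8383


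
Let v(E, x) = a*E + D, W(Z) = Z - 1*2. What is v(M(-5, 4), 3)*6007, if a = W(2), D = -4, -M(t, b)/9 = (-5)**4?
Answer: -24028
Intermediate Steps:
M(t, b) = -5625 (M(t, b) = -9*(-5)**4 = -9*625 = -5625)
W(Z) = -2 + Z (W(Z) = Z - 2 = -2 + Z)
a = 0 (a = -2 + 2 = 0)
v(E, x) = -4 (v(E, x) = 0*E - 4 = 0 - 4 = -4)
v(M(-5, 4), 3)*6007 = -4*6007 = -24028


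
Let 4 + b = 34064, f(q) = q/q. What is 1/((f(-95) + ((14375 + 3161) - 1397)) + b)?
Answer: 1/50200 ≈ 1.9920e-5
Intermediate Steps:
f(q) = 1
b = 34060 (b = -4 + 34064 = 34060)
1/((f(-95) + ((14375 + 3161) - 1397)) + b) = 1/((1 + ((14375 + 3161) - 1397)) + 34060) = 1/((1 + (17536 - 1397)) + 34060) = 1/((1 + 16139) + 34060) = 1/(16140 + 34060) = 1/50200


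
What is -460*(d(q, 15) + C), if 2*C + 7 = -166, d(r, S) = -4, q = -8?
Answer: 41630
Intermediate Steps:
C = -173/2 (C = -7/2 + (1/2)*(-166) = -7/2 - 83 = -173/2 ≈ -86.500)
-460*(d(q, 15) + C) = -460*(-4 - 173/2) = -460*(-181/2) = 41630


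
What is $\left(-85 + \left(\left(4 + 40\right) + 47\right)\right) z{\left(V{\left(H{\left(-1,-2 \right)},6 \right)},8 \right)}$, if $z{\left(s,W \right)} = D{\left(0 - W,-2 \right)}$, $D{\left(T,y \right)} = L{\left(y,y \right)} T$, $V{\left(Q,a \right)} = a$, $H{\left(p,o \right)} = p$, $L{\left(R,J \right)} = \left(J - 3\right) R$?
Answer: $-480$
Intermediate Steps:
$L{\left(R,J \right)} = R \left(-3 + J\right)$ ($L{\left(R,J \right)} = \left(-3 + J\right) R = R \left(-3 + J\right)$)
$D{\left(T,y \right)} = T y \left(-3 + y\right)$ ($D{\left(T,y \right)} = y \left(-3 + y\right) T = T y \left(-3 + y\right)$)
$z{\left(s,W \right)} = - 10 W$ ($z{\left(s,W \right)} = \left(0 - W\right) \left(-2\right) \left(-3 - 2\right) = - W \left(-2\right) \left(-5\right) = - 10 W$)
$\left(-85 + \left(\left(4 + 40\right) + 47\right)\right) z{\left(V{\left(H{\left(-1,-2 \right)},6 \right)},8 \right)} = \left(-85 + \left(\left(4 + 40\right) + 47\right)\right) \left(\left(-10\right) 8\right) = \left(-85 + \left(44 + 47\right)\right) \left(-80\right) = \left(-85 + 91\right) \left(-80\right) = 6 \left(-80\right) = -480$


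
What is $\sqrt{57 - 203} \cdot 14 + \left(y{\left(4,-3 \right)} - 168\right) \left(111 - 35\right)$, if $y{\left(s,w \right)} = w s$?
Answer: $-13680 + 14 i \sqrt{146} \approx -13680.0 + 169.16 i$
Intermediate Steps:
$y{\left(s,w \right)} = s w$
$\sqrt{57 - 203} \cdot 14 + \left(y{\left(4,-3 \right)} - 168\right) \left(111 - 35\right) = \sqrt{57 - 203} \cdot 14 + \left(4 \left(-3\right) - 168\right) \left(111 - 35\right) = \sqrt{-146} \cdot 14 + \left(-12 - 168\right) \left(111 - 35\right) = i \sqrt{146} \cdot 14 - 180 \left(111 - 35\right) = 14 i \sqrt{146} - 13680 = -13680 + 14 i \sqrt{146}$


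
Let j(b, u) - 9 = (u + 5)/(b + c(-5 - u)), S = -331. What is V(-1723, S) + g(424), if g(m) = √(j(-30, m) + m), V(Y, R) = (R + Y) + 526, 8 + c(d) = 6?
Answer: -1528 + √26854/8 ≈ -1507.5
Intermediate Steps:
c(d) = -2 (c(d) = -8 + 6 = -2)
j(b, u) = 9 + (5 + u)/(-2 + b) (j(b, u) = 9 + (u + 5)/(b - 2) = 9 + (5 + u)/(-2 + b))
V(Y, R) = 526 + R + Y
g(m) = √(283/32 + 31*m/32) (g(m) = √((-13 + m + 9*(-30))/(-2 - 30) + m) = √((-13 + m - 270)/(-32) + m) = √(-(-283 + m)/32 + m) = √((283/32 - m/32) + m) = √(283/32 + 31*m/32))
V(-1723, S) + g(424) = (526 - 331 - 1723) + √(566 + 62*424)/8 = -1528 + √(566 + 26288)/8 = -1528 + √26854/8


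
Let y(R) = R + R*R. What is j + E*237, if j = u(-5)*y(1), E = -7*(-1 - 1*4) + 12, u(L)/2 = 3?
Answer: 11151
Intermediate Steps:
u(L) = 6 (u(L) = 2*3 = 6)
y(R) = R + R**2
E = 47 (E = -7*(-1 - 4) + 12 = -7*(-5) + 12 = 35 + 12 = 47)
j = 12 (j = 6*(1*(1 + 1)) = 6*(1*2) = 6*2 = 12)
j + E*237 = 12 + 47*237 = 12 + 11139 = 11151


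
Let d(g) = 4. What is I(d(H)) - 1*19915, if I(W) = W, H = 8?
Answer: -19911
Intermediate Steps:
I(d(H)) - 1*19915 = 4 - 1*19915 = 4 - 19915 = -19911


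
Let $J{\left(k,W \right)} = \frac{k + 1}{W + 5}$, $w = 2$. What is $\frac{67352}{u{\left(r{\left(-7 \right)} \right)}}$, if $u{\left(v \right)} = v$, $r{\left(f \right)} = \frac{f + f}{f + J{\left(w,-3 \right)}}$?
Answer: $\frac{185218}{7} \approx 26460.0$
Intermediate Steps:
$J{\left(k,W \right)} = \frac{1 + k}{5 + W}$
$r{\left(f \right)} = \frac{2 f}{\frac{3}{2} + f}$ ($r{\left(f \right)} = \frac{f + f}{f + \frac{1 + 2}{5 - 3}} = \frac{2 f}{f + \frac{1}{2} \cdot 3} = \frac{2 f}{f + \frac{3}{2}} = \frac{2 f}{\frac{3}{2} + f}$)
$\frac{67352}{u{\left(r{\left(-7 \right)} \right)}} = \frac{67352}{4 \left(-7\right) \frac{1}{3 + 2 \left(-7\right)}} = \frac{67352}{4 \left(-7\right) \frac{1}{3 - 14}} = \frac{67352}{4 \left(-7\right) \frac{1}{-11}} = \frac{67352}{4 \left(-7\right) \left(- \frac{1}{11}\right)} = \frac{67352}{\frac{28}{11}} = 67352 \cdot \frac{11}{28} = \frac{185218}{7}$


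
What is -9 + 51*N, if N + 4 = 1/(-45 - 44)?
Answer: -19008/89 ≈ -213.57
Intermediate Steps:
N = -357/89 (N = -4 + 1/(-45 - 44) = -4 + 1/(-89) = -4 - 1/89 = -357/89 ≈ -4.0112)
-9 + 51*N = -9 + 51*(-357/89) = -9 - 18207/89 = -19008/89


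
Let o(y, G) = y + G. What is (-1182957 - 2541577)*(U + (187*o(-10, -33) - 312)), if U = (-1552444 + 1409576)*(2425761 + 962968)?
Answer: 1803199403461128750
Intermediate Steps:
U = -484140934772 (U = -142868*3388729 = -484140934772)
o(y, G) = G + y
(-1182957 - 2541577)*(U + (187*o(-10, -33) - 312)) = (-1182957 - 2541577)*(-484140934772 + (187*(-33 - 10) - 312)) = -3724534*(-484140934772 + (187*(-43) - 312)) = -3724534*(-484140934772 + (-8041 - 312)) = -3724534*(-484140934772 - 8353) = -3724534*(-484140943125) = 1803199403461128750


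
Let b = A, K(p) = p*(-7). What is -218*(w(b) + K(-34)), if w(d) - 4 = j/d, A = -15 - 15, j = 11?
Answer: -790141/15 ≈ -52676.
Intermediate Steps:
K(p) = -7*p
A = -30
b = -30
w(d) = 4 + 11/d
-218*(w(b) + K(-34)) = -218*((4 + 11/(-30)) - 7*(-34)) = -218*((4 + 11*(-1/30)) + 238) = -218*((4 - 11/30) + 238) = -218*(109/30 + 238) = -218*7249/30 = -790141/15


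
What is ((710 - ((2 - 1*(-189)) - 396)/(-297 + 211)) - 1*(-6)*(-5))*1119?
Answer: 65209725/86 ≈ 7.5825e+5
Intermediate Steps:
((710 - ((2 - 1*(-189)) - 396)/(-297 + 211)) - 1*(-6)*(-5))*1119 = ((710 - ((2 + 189) - 396)/(-86)) + 6*(-5))*1119 = ((710 - (191 - 396)*(-1)/86) - 30)*1119 = ((710 - (-205)*(-1)/86) - 30)*1119 = ((710 - 1*205/86) - 30)*1119 = ((710 - 205/86) - 30)*1119 = (60855/86 - 30)*1119 = (58275/86)*1119 = 65209725/86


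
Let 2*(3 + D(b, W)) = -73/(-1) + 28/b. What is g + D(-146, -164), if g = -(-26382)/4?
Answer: 483910/73 ≈ 6628.9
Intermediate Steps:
D(b, W) = 67/2 + 14/b (D(b, W) = -3 + (-73/(-1) + 28/b)/2 = -3 + (-73*(-1) + 28/b)/2 = -3 + (73 + 28/b)/2 = -3 + (73/2 + 14/b) = 67/2 + 14/b)
g = 13191/2 (g = -(-26382)/4 = -8794*(-¾) = 13191/2 ≈ 6595.5)
g + D(-146, -164) = 13191/2 + (67/2 + 14/(-146)) = 13191/2 + (67/2 + 14*(-1/146)) = 13191/2 + (67/2 - 7/73) = 13191/2 + 4877/146 = 483910/73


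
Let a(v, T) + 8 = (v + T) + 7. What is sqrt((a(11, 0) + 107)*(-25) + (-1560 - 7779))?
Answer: 2*I*sqrt(3066) ≈ 110.74*I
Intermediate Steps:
a(v, T) = -1 + T + v (a(v, T) = -8 + ((v + T) + 7) = -8 + ((T + v) + 7) = -8 + (7 + T + v) = -1 + T + v)
sqrt((a(11, 0) + 107)*(-25) + (-1560 - 7779)) = sqrt(((-1 + 0 + 11) + 107)*(-25) + (-1560 - 7779)) = sqrt((10 + 107)*(-25) - 9339) = sqrt(117*(-25) - 9339) = sqrt(-2925 - 9339) = sqrt(-12264) = 2*I*sqrt(3066)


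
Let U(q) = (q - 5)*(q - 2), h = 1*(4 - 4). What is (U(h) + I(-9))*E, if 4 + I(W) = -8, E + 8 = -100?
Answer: 216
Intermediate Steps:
E = -108 (E = -8 - 100 = -108)
I(W) = -12 (I(W) = -4 - 8 = -12)
h = 0 (h = 1*0 = 0)
U(q) = (-5 + q)*(-2 + q)
(U(h) + I(-9))*E = ((10 + 0**2 - 7*0) - 12)*(-108) = ((10 + 0 + 0) - 12)*(-108) = (10 - 12)*(-108) = -2*(-108) = 216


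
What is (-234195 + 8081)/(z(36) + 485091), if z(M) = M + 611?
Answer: -113057/242869 ≈ -0.46551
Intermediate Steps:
z(M) = 611 + M
(-234195 + 8081)/(z(36) + 485091) = (-234195 + 8081)/((611 + 36) + 485091) = -226114/(647 + 485091) = -226114/485738 = -226114*1/485738 = -113057/242869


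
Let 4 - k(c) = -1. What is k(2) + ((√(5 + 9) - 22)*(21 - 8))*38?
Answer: -10863 + 494*√14 ≈ -9014.6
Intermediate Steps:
k(c) = 5 (k(c) = 4 - 1*(-1) = 4 + 1 = 5)
k(2) + ((√(5 + 9) - 22)*(21 - 8))*38 = 5 + ((√(5 + 9) - 22)*(21 - 8))*38 = 5 + ((√14 - 22)*13)*38 = 5 + ((-22 + √14)*13)*38 = 5 + (-286 + 13*√14)*38 = 5 + (-10868 + 494*√14) = -10863 + 494*√14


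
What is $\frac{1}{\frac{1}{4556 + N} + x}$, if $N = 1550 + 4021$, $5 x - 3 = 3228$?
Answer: $\frac{50635}{32720342} \approx 0.0015475$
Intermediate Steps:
$x = \frac{3231}{5}$ ($x = \frac{3}{5} + \frac{1}{5} \cdot 3228 = \frac{3}{5} + \frac{3228}{5} = \frac{3231}{5} \approx 646.2$)
$N = 5571$
$\frac{1}{\frac{1}{4556 + N} + x} = \frac{1}{\frac{1}{4556 + 5571} + \frac{3231}{5}} = \frac{1}{\frac{1}{10127} + \frac{3231}{5}} = \frac{1}{\frac{32720342}{50635}} = \frac{50635}{32720342}$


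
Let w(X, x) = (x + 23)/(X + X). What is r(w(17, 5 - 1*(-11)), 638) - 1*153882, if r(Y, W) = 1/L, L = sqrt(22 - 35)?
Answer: -153882 - I*sqrt(13)/13 ≈ -1.5388e+5 - 0.27735*I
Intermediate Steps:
w(X, x) = (23 + x)/(2*X) (w(X, x) = (23 + x)/((2*X)) = (23 + x)*(1/(2*X)) = (23 + x)/(2*X))
L = I*sqrt(13) (L = sqrt(-13) = I*sqrt(13) ≈ 3.6056*I)
r(Y, W) = -I*sqrt(13)/13 (r(Y, W) = 1/(I*sqrt(13)) = -I*sqrt(13)/13)
r(w(17, 5 - 1*(-11)), 638) - 1*153882 = -I*sqrt(13)/13 - 1*153882 = -I*sqrt(13)/13 - 153882 = -153882 - I*sqrt(13)/13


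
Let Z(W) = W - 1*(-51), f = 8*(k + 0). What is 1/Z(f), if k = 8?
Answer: 1/115 ≈ 0.0086956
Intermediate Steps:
f = 64 (f = 8*(8 + 0) = 8*8 = 64)
Z(W) = 51 + W (Z(W) = W + 51 = 51 + W)
1/Z(f) = 1/(51 + 64) = 1/115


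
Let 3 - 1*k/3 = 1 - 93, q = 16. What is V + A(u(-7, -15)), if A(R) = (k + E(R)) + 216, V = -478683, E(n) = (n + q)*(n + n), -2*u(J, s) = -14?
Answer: -477860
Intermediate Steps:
k = 285 (k = 9 - 3*(1 - 93) = 9 - 3*(-92) = 9 + 276 = 285)
u(J, s) = 7 (u(J, s) = -1/2*(-14) = 7)
E(n) = 2*n*(16 + n) (E(n) = (n + 16)*(n + n) = (16 + n)*(2*n) = 2*n*(16 + n))
A(R) = 501 + 2*R*(16 + R) (A(R) = (285 + 2*R*(16 + R)) + 216 = 501 + 2*R*(16 + R))
V + A(u(-7, -15)) = -478683 + (501 + 2*7*(16 + 7)) = -478683 + (501 + 2*7*23) = -478683 + (501 + 322) = -478683 + 823 = -477860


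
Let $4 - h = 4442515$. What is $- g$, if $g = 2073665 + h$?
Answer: $2368846$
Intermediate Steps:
$h = -4442511$ ($h = 4 - 4442515 = -4442511$)
$g = -2368846$ ($g = 2073665 - 4442511 = -2368846$)
$- g = \left(-1\right) \left(-2368846\right) = 2368846$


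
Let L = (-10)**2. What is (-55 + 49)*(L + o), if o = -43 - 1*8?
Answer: -294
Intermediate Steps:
o = -51 (o = -43 - 8 = -51)
L = 100
(-55 + 49)*(L + o) = (-55 + 49)*(100 - 51) = -6*49 = -294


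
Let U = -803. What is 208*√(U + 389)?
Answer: 624*I*√46 ≈ 4232.2*I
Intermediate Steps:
208*√(U + 389) = 208*√(-803 + 389) = 208*√(-414) = 208*(3*I*√46) = 624*I*√46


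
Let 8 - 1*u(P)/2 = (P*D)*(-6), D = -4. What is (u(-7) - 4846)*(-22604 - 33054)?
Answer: 250127052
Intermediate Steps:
u(P) = 16 - 48*P (u(P) = 16 - 2*P*(-4)*(-6) = 16 - 2*(-4*P)*(-6) = 16 - 48*P)
(u(-7) - 4846)*(-22604 - 33054) = ((16 - 48*(-7)) - 4846)*(-22604 - 33054) = ((16 + 336) - 4846)*(-55658) = (352 - 4846)*(-55658) = -4494*(-55658) = 250127052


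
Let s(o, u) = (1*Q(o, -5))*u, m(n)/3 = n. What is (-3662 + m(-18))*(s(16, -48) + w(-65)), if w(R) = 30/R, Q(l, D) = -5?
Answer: -11571624/13 ≈ -8.9013e+5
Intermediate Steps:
m(n) = 3*n
s(o, u) = -5*u (s(o, u) = (1*(-5))*u = -5*u)
(-3662 + m(-18))*(s(16, -48) + w(-65)) = (-3662 + 3*(-18))*(-5*(-48) + 30/(-65)) = (-3662 - 54)*(240 + 30*(-1/65)) = -3716*(240 - 6/13) = -3716*3114/13 = -11571624/13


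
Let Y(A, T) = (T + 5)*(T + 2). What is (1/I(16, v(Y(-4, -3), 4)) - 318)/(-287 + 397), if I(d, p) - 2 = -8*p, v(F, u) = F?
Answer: -5723/1980 ≈ -2.8904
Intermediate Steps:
Y(A, T) = (2 + T)*(5 + T) (Y(A, T) = (5 + T)*(2 + T) = (2 + T)*(5 + T))
I(d, p) = 2 - 8*p
(1/I(16, v(Y(-4, -3), 4)) - 318)/(-287 + 397) = (1/(2 - 8*(10 + (-3)² + 7*(-3))) - 318)/(-287 + 397) = (1/(2 - 8*(10 + 9 - 21)) - 318)/110 = (1/(2 - 8*(-2)) - 318)*(1/110) = (1/(2 + 16) - 318)*(1/110) = (1/18 - 318)*(1/110) = -5723/18*1/110 = -5723/1980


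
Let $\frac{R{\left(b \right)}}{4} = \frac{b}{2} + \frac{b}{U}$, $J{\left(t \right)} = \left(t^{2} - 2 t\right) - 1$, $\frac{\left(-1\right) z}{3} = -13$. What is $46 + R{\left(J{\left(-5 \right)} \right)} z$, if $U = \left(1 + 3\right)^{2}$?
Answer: $\frac{6059}{2} \approx 3029.5$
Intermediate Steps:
$z = 39$ ($z = \left(-3\right) \left(-13\right) = 39$)
$J{\left(t \right)} = -1 + t^{2} - 2 t$
$U = 16$ ($U = 4^{2} = 16$)
$R{\left(b \right)} = \frac{9 b}{4}$ ($R{\left(b \right)} = 4 \left(\frac{b}{2} + \frac{b}{16}\right) = 4 \frac{9 b}{16} = \frac{9 b}{4}$)
$46 + R{\left(J{\left(-5 \right)} \right)} z = 46 + \frac{9 \left(-1 + \left(-5\right)^{2} - -10\right)}{4} \cdot 39 = 46 + \frac{9 \left(-1 + 25 + 10\right)}{4} \cdot 39 = 46 + \frac{9}{4} \cdot 34 \cdot 39 = 46 + \frac{153}{2} \cdot 39 = 46 + \frac{5967}{2} = \frac{6059}{2}$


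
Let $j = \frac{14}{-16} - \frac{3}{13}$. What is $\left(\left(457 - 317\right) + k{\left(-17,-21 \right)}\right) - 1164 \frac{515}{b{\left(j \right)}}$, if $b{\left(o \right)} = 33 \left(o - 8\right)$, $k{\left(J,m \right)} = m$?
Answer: $\frac{22020903}{10417} \approx 2113.9$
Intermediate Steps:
$j = - \frac{115}{104}$ ($j = 14 \left(- \frac{1}{16}\right) - \frac{3}{13} = - \frac{7}{8} - \frac{3}{13} = - \frac{115}{104} \approx -1.1058$)
$b{\left(o \right)} = -264 + 33 o$ ($b{\left(o \right)} = 33 \left(-8 + o\right) = -264 + 33 o$)
$\left(\left(457 - 317\right) + k{\left(-17,-21 \right)}\right) - 1164 \frac{515}{b{\left(j \right)}} = \left(\left(457 - 317\right) - 21\right) - 1164 \frac{515}{-264 + 33 \left(- \frac{115}{104}\right)} = \left(\left(457 - 317\right) - 21\right) - 1164 \frac{515}{-264 - \frac{3795}{104}} = \left(\left(457 - 317\right) - 21\right) - 1164 \frac{515}{- \frac{31251}{104}} = \left(140 - 21\right) - 1164 \cdot 515 \left(- \frac{104}{31251}\right) = 119 - - \frac{20781280}{10417} = 119 + \frac{20781280}{10417} = \frac{22020903}{10417}$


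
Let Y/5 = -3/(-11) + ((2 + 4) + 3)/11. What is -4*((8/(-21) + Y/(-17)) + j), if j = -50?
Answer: 796424/3927 ≈ 202.81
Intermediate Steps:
Y = 60/11 (Y = 5*(-3/(-11) + ((2 + 4) + 3)/11) = 5*(-3*(-1/11) + (6 + 3)*(1/11)) = 5*(3/11 + 9*(1/11)) = 5*(3/11 + 9/11) = 5*(12/11) = 60/11 ≈ 5.4545)
-4*((8/(-21) + Y/(-17)) + j) = -4*((8/(-21) + (60/11)/(-17)) - 50) = -4*((8*(-1/21) + (60/11)*(-1/17)) - 50) = -4*((-8/21 - 60/187) - 50) = -4*(-2756/3927 - 50) = -4*(-199106/3927) = 796424/3927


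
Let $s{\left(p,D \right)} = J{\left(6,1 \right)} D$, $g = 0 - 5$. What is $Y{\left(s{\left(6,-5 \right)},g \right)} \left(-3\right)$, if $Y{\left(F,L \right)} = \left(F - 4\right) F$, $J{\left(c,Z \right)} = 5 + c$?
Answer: $-9735$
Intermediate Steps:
$g = -5$
$s{\left(p,D \right)} = 11 D$ ($s{\left(p,D \right)} = \left(5 + 6\right) D = 11 D$)
$Y{\left(F,L \right)} = F \left(-4 + F\right)$ ($Y{\left(F,L \right)} = \left(-4 + F\right) F = F \left(-4 + F\right)$)
$Y{\left(s{\left(6,-5 \right)},g \right)} \left(-3\right) = 11 \left(-5\right) \left(-4 + 11 \left(-5\right)\right) \left(-3\right) = - 55 \left(-4 - 55\right) \left(-3\right) = \left(-55\right) \left(-59\right) \left(-3\right) = 3245 \left(-3\right) = -9735$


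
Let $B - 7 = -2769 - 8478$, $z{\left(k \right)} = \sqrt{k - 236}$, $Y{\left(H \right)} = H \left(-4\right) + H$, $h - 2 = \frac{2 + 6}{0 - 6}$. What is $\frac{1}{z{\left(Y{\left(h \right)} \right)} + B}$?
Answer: $- \frac{5620}{63168919} - \frac{i \sqrt{238}}{126337838} \approx -8.8968 \cdot 10^{-5} - 1.2211 \cdot 10^{-7} i$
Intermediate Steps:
$h = \frac{2}{3}$ ($h = 2 + \frac{2 + 6}{0 - 6} = 2 + \frac{8}{-6} = 2 + 8 \left(- \frac{1}{6}\right) = 2 - \frac{4}{3} = \frac{2}{3} \approx 0.66667$)
$Y{\left(H \right)} = - 3 H$ ($Y{\left(H \right)} = - 4 H + H = - 3 H$)
$z{\left(k \right)} = \sqrt{-236 + k}$
$B = -11240$ ($B = 7 - 11247 = -11240$)
$\frac{1}{z{\left(Y{\left(h \right)} \right)} + B} = \frac{1}{\sqrt{-236 - 2} - 11240} = \frac{1}{\sqrt{-238} - 11240} = \frac{1}{i \sqrt{238} - 11240} = \frac{1}{-11240 + i \sqrt{238}}$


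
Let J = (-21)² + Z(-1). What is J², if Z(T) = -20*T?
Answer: 212521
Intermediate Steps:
J = 461 (J = (-21)² - 20*(-1) = 441 + 20 = 461)
J² = 461² = 212521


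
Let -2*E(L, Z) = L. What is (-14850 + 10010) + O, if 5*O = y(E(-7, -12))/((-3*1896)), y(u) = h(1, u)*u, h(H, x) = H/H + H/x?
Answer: -30588801/6320 ≈ -4840.0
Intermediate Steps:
h(H, x) = 1 + H/x
E(L, Z) = -L/2
y(u) = 1 + u (y(u) = ((1 + u)/u)*u = 1 + u)
O = -1/6320 (O = ((1 - ½*(-7))/((-3*1896)))/5 = ((1 + 7/2)/(-5688))/5 = ((9/2)*(-1/5688))/5 = (⅕)*(-1/1264) = -1/6320 ≈ -0.00015823)
(-14850 + 10010) + O = (-14850 + 10010) - 1/6320 = -4840 - 1/6320 = -30588801/6320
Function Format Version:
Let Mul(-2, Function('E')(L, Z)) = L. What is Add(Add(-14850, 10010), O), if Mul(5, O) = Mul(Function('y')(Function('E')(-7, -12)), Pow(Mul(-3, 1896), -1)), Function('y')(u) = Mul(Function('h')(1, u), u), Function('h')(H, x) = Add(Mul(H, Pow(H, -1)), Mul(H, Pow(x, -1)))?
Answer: Rational(-30588801, 6320) ≈ -4840.0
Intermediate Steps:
Function('h')(H, x) = Add(1, Mul(H, Pow(x, -1)))
Function('E')(L, Z) = Mul(Rational(-1, 2), L)
Function('y')(u) = Add(1, u) (Function('y')(u) = Mul(Mul(Pow(u, -1), Add(1, u)), u) = Add(1, u))
O = Rational(-1, 6320) (O = Mul(Rational(1, 5), Mul(Add(1, Mul(Rational(-1, 2), -7)), Pow(Mul(-3, 1896), -1))) = Mul(Rational(1, 5), Mul(Add(1, Rational(7, 2)), Pow(-5688, -1))) = Mul(Rational(1, 5), Mul(Rational(9, 2), Rational(-1, 5688))) = Mul(Rational(1, 5), Rational(-1, 1264)) = Rational(-1, 6320) ≈ -0.00015823)
Add(Add(-14850, 10010), O) = Add(Add(-14850, 10010), Rational(-1, 6320)) = Add(-4840, Rational(-1, 6320)) = Rational(-30588801, 6320)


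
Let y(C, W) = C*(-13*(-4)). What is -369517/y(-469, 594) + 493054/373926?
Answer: 10728329621/651379092 ≈ 16.470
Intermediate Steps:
y(C, W) = 52*C (y(C, W) = C*52 = 52*C)
-369517/y(-469, 594) + 493054/373926 = -369517/(52*(-469)) + 493054/373926 = -369517/(-24388) + 493054*(1/373926) = -369517*(-1/24388) + 246527/186963 = 369517/24388 + 246527/186963 = 10728329621/651379092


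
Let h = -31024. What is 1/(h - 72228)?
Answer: -1/103252 ≈ -9.6850e-6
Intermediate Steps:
1/(h - 72228) = 1/(-31024 - 72228) = 1/(-103252) = -1/103252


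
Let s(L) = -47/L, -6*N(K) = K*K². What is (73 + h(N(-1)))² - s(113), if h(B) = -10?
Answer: 448544/113 ≈ 3969.4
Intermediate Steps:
N(K) = -K³/6 (N(K) = -K*K²/6 = -K³/6)
(73 + h(N(-1)))² - s(113) = (73 - 10)² - (-47)/113 = 63² - (-47)/113 = 3969 - 1*(-47/113) = 3969 + 47/113 = 448544/113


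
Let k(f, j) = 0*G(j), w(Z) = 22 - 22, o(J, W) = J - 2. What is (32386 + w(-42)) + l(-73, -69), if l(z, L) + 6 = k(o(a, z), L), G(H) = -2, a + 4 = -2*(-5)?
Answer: 32380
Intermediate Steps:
a = 6 (a = -4 - 2*(-5) = -4 + 10 = 6)
o(J, W) = -2 + J
w(Z) = 0
k(f, j) = 0 (k(f, j) = 0*(-2) = 0)
l(z, L) = -6 (l(z, L) = -6 + 0 = -6)
(32386 + w(-42)) + l(-73, -69) = (32386 + 0) - 6 = 32386 - 6 = 32380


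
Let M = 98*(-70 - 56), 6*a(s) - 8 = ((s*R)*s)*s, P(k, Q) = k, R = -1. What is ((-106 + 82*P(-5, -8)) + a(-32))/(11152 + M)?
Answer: -3710/897 ≈ -4.1360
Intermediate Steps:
a(s) = 4/3 - s³/6 (a(s) = 4/3 + (((s*(-1))*s)*s)/6 = 4/3 + (((-s)*s)*s)/6 = 4/3 + ((-s²)*s)/6 = 4/3 + (-s³)/6 = 4/3 - s³/6)
M = -12348 (M = 98*(-126) = -12348)
((-106 + 82*P(-5, -8)) + a(-32))/(11152 + M) = ((-106 + 82*(-5)) + (4/3 - ⅙*(-32)³))/(11152 - 12348) = ((-106 - 410) + (4/3 - ⅙*(-32768)))/(-1196) = (-516 + (4/3 + 16384/3))*(-1/1196) = (-516 + 16388/3)*(-1/1196) = (14840/3)*(-1/1196) = -3710/897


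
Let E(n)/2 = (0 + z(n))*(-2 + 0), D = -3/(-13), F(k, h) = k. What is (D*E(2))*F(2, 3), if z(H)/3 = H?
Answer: -144/13 ≈ -11.077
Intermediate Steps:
z(H) = 3*H
D = 3/13 (D = -3*(-1/13) = 3/13 ≈ 0.23077)
E(n) = -12*n (E(n) = 2*((0 + 3*n)*(-2 + 0)) = 2*((3*n)*(-2)) = 2*(-6*n) = -12*n)
(D*E(2))*F(2, 3) = (3*(-12*2)/13)*2 = ((3/13)*(-24))*2 = -72/13*2 = -144/13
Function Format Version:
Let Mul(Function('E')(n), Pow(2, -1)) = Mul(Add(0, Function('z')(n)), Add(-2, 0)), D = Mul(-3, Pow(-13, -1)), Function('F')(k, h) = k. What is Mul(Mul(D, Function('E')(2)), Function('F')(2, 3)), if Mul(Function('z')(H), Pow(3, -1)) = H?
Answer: Rational(-144, 13) ≈ -11.077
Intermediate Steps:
Function('z')(H) = Mul(3, H)
D = Rational(3, 13) (D = Mul(-3, Rational(-1, 13)) = Rational(3, 13) ≈ 0.23077)
Function('E')(n) = Mul(-12, n) (Function('E')(n) = Mul(2, Mul(Add(0, Mul(3, n)), Add(-2, 0))) = Mul(2, Mul(Mul(3, n), -2)) = Mul(2, Mul(-6, n)) = Mul(-12, n))
Mul(Mul(D, Function('E')(2)), Function('F')(2, 3)) = Mul(Mul(Rational(3, 13), Mul(-12, 2)), 2) = Mul(Mul(Rational(3, 13), -24), 2) = Mul(Rational(-72, 13), 2) = Rational(-144, 13)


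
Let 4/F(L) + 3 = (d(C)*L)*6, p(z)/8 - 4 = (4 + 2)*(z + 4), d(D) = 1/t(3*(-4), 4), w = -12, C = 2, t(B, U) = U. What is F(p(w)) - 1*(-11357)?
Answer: 6030563/531 ≈ 11357.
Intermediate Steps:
d(D) = ¼ (d(D) = 1/4 = ¼)
p(z) = 224 + 48*z (p(z) = 32 + 8*((4 + 2)*(z + 4)) = 32 + 8*(6*(4 + z)) = 32 + 8*(24 + 6*z) = 32 + (192 + 48*z) = 224 + 48*z)
F(L) = 4/(-3 + 3*L/2) (F(L) = 4/(-3 + (L/4)*6) = 4/(-3 + 3*L/2))
F(p(w)) - 1*(-11357) = 8/(3*(-2 + (224 + 48*(-12)))) - 1*(-11357) = 8/(3*(-2 + (224 - 576))) + 11357 = 8/(3*(-2 - 352)) + 11357 = (8/3)/(-354) + 11357 = (8/3)*(-1/354) + 11357 = -4/531 + 11357 = 6030563/531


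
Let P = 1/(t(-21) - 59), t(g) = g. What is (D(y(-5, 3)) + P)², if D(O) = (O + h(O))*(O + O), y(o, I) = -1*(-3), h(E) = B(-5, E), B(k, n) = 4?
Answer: 11282881/6400 ≈ 1762.9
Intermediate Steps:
h(E) = 4
y(o, I) = 3
P = -1/80 (P = 1/(-21 - 59) = 1/(-80) = -1/80 ≈ -0.012500)
D(O) = 2*O*(4 + O) (D(O) = (O + 4)*(O + O) = (4 + O)*(2*O) = 2*O*(4 + O))
(D(y(-5, 3)) + P)² = (2*3*(4 + 3) - 1/80)² = (2*3*7 - 1/80)² = (42 - 1/80)² = (3359/80)² = 11282881/6400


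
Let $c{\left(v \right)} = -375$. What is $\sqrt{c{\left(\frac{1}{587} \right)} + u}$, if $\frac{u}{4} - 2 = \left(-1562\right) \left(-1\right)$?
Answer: $\sqrt{5881} \approx 76.688$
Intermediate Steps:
$u = 6256$ ($u = 8 + 4 \left(\left(-1562\right) \left(-1\right)\right) = 8 + 4 \cdot 1562 = 8 + 6248 = 6256$)
$\sqrt{c{\left(\frac{1}{587} \right)} + u} = \sqrt{-375 + 6256} = \sqrt{5881}$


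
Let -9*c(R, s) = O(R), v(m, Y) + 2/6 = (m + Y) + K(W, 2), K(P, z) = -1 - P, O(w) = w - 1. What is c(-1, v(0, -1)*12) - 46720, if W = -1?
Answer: -420478/9 ≈ -46720.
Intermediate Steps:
O(w) = -1 + w
v(m, Y) = -⅓ + Y + m (v(m, Y) = -⅓ + ((m + Y) + (-1 - 1*(-1))) = -⅓ + ((Y + m) + (-1 + 1)) = -⅓ + ((Y + m) + 0) = -⅓ + (Y + m) = -⅓ + Y + m)
c(R, s) = ⅑ - R/9 (c(R, s) = -(-1 + R)/9 = ⅑ - R/9)
c(-1, v(0, -1)*12) - 46720 = (⅑ - ⅑*(-1)) - 46720 = (⅑ + ⅑) - 46720 = 2/9 - 46720 = -420478/9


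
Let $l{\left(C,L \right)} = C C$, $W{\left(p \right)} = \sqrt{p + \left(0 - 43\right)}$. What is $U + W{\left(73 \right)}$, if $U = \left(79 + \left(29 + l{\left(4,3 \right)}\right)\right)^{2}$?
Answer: $15376 + \sqrt{30} \approx 15381.0$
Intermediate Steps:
$W{\left(p \right)} = \sqrt{-43 + p}$ ($W{\left(p \right)} = \sqrt{p + \left(0 - 43\right)} = \sqrt{p - 43} = \sqrt{-43 + p}$)
$l{\left(C,L \right)} = C^{2}$
$U = 15376$ ($U = \left(79 + \left(29 + 4^{2}\right)\right)^{2} = \left(79 + \left(29 + 16\right)\right)^{2} = \left(79 + 45\right)^{2} = 124^{2} = 15376$)
$U + W{\left(73 \right)} = 15376 + \sqrt{-43 + 73} = 15376 + \sqrt{30}$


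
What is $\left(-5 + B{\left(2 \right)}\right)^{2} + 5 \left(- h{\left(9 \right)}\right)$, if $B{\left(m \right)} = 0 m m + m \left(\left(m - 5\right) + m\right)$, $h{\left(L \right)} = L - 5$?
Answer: $29$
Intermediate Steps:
$h{\left(L \right)} = -5 + L$ ($h{\left(L \right)} = L - 5 = -5 + L$)
$B{\left(m \right)} = m \left(-5 + 2 m\right)$ ($B{\left(m \right)} = 0 m + m \left(\left(-5 + m\right) + m\right) = 0 + m \left(-5 + 2 m\right) = m \left(-5 + 2 m\right)$)
$\left(-5 + B{\left(2 \right)}\right)^{2} + 5 \left(- h{\left(9 \right)}\right) = \left(-5 + 2 \left(-5 + 2 \cdot 2\right)\right)^{2} + 5 \left(- (-5 + 9)\right) = \left(-5 + 2 \left(-5 + 4\right)\right)^{2} + 5 \left(\left(-1\right) 4\right) = \left(-5 + 2 \left(-1\right)\right)^{2} + 5 \left(-4\right) = \left(-5 - 2\right)^{2} - 20 = \left(-7\right)^{2} - 20 = 49 - 20 = 29$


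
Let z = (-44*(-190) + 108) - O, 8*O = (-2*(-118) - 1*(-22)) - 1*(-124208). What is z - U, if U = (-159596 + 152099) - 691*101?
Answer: 280791/4 ≈ 70198.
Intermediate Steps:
O = 62233/4 (O = ((-2*(-118) - 1*(-22)) - 1*(-124208))/8 = ((236 + 22) + 124208)/8 = (258 + 124208)/8 = (1/8)*124466 = 62233/4 ≈ 15558.)
z = -28361/4 (z = (-44*(-190) + 108) - 1*62233/4 = (8360 + 108) - 62233/4 = 8468 - 62233/4 = -28361/4 ≈ -7090.3)
U = -77288 (U = -7497 - 69791 = -77288)
z - U = -28361/4 - 1*(-77288) = -28361/4 + 77288 = 280791/4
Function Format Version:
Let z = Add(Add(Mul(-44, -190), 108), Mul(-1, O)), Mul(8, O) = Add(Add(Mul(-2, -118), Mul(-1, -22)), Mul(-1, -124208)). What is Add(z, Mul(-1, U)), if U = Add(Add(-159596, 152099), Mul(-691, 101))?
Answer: Rational(280791, 4) ≈ 70198.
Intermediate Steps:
O = Rational(62233, 4) (O = Mul(Rational(1, 8), Add(Add(Mul(-2, -118), Mul(-1, -22)), Mul(-1, -124208))) = Mul(Rational(1, 8), Add(Add(236, 22), 124208)) = Mul(Rational(1, 8), Add(258, 124208)) = Mul(Rational(1, 8), 124466) = Rational(62233, 4) ≈ 15558.)
z = Rational(-28361, 4) (z = Add(Add(Mul(-44, -190), 108), Mul(-1, Rational(62233, 4))) = Add(Add(8360, 108), Rational(-62233, 4)) = Add(8468, Rational(-62233, 4)) = Rational(-28361, 4) ≈ -7090.3)
U = -77288 (U = Add(-7497, -69791) = -77288)
Add(z, Mul(-1, U)) = Add(Rational(-28361, 4), Mul(-1, -77288)) = Add(Rational(-28361, 4), 77288) = Rational(280791, 4)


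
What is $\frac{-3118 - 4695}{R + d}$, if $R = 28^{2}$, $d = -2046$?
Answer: $\frac{7813}{1262} \approx 6.191$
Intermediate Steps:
$R = 784$
$\frac{-3118 - 4695}{R + d} = \frac{-3118 - 4695}{784 - 2046} = - \frac{7813}{-1262} = \left(-7813\right) \left(- \frac{1}{1262}\right) = \frac{7813}{1262}$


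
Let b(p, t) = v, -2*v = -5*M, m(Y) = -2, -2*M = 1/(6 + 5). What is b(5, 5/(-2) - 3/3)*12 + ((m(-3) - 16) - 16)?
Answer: -389/11 ≈ -35.364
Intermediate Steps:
M = -1/22 (M = -1/(2*(6 + 5)) = -½/11 = -½*1/11 = -1/22 ≈ -0.045455)
v = -5/44 (v = -(-5)*(-1)/(2*22) = -½*5/22 = -5/44 ≈ -0.11364)
b(p, t) = -5/44
b(5, 5/(-2) - 3/3)*12 + ((m(-3) - 16) - 16) = -5/44*12 + ((-2 - 16) - 16) = -15/11 + (-18 - 16) = -15/11 - 34 = -389/11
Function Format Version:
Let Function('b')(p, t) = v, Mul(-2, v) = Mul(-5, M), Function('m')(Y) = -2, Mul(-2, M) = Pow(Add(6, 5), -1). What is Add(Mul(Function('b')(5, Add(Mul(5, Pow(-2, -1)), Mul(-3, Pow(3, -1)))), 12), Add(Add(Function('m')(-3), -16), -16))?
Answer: Rational(-389, 11) ≈ -35.364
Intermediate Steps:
M = Rational(-1, 22) (M = Mul(Rational(-1, 2), Pow(Add(6, 5), -1)) = Mul(Rational(-1, 2), Pow(11, -1)) = Mul(Rational(-1, 2), Rational(1, 11)) = Rational(-1, 22) ≈ -0.045455)
v = Rational(-5, 44) (v = Mul(Rational(-1, 2), Mul(-5, Rational(-1, 22))) = Mul(Rational(-1, 2), Rational(5, 22)) = Rational(-5, 44) ≈ -0.11364)
Function('b')(p, t) = Rational(-5, 44)
Add(Mul(Function('b')(5, Add(Mul(5, Pow(-2, -1)), Mul(-3, Pow(3, -1)))), 12), Add(Add(Function('m')(-3), -16), -16)) = Add(Mul(Rational(-5, 44), 12), Add(Add(-2, -16), -16)) = Add(Rational(-15, 11), Add(-18, -16)) = Add(Rational(-15, 11), -34) = Rational(-389, 11)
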